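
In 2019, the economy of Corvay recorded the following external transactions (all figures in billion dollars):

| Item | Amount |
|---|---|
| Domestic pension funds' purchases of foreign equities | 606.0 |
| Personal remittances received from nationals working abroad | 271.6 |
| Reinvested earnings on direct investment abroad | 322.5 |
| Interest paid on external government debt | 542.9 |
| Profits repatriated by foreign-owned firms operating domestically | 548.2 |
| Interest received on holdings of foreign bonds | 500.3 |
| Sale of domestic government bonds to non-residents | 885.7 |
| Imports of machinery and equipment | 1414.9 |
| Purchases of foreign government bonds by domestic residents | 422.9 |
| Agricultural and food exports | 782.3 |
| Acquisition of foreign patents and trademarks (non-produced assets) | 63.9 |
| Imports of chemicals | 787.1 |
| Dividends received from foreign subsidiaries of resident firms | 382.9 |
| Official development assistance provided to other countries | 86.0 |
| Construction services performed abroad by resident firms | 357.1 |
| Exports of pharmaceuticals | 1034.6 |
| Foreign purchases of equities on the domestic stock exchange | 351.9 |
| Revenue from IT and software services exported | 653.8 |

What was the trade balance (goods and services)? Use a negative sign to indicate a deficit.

Goods: -787.1 - 1414.9 + 782.3 + 1034.6 = -385.1
Services: 653.8 + 357.1 = 1010.9
Trade balance = -385.1 + 1010.9 = 625.8
(Excluded from the trade balance — financial account: domestic pension funds' purchases of foreign equities 606.0, sale of domestic government bonds to non-residents 885.7, purchases of foreign government bonds by domestic residents 422.9, foreign purchases of equities on the domestic stock exchange 351.9; secondary income: personal remittances received from nationals working abroad 271.6, official development assistance provided to other countries 86.0; primary income: reinvested earnings on direct investment abroad 322.5, interest paid on external government debt 542.9, profits repatriated by foreign-owned firms operating domestically 548.2, interest received on holdings of foreign bonds 500.3, dividends received from foreign subsidiaries of resident firms 382.9; capital account: acquisition of foreign patents and trademarks (non-produced assets) 63.9.)

625.8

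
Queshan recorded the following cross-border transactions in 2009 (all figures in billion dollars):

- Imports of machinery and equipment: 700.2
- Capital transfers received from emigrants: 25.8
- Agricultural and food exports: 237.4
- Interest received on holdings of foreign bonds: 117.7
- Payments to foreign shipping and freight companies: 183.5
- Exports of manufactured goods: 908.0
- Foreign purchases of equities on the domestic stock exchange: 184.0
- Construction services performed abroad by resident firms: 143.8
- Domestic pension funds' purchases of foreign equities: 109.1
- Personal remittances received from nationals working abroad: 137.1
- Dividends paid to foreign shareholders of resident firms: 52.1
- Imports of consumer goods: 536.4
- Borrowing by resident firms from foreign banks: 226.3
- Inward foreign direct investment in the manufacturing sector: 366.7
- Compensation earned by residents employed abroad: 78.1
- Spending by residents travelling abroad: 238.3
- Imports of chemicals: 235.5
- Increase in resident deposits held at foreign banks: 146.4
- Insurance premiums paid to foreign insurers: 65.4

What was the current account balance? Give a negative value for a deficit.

-389.3

Goods: -235.5 + 908.0 + 237.4 - 700.2 - 536.4 = -326.7
Services: -238.3 + 143.8 - 183.5 - 65.4 = -343.4
Primary income: -52.1 + 78.1 + 117.7 = 143.7
Secondary income: 137.1
Current account = (-326.7) + (-343.4) + 143.7 + 137.1 = -389.3
(Excluded from the current account — capital account: capital transfers received from emigrants 25.8; financial account: foreign purchases of equities on the domestic stock exchange 184.0, domestic pension funds' purchases of foreign equities 109.1, borrowing by resident firms from foreign banks 226.3, inward foreign direct investment in the manufacturing sector 366.7, increase in resident deposits held at foreign banks 146.4.)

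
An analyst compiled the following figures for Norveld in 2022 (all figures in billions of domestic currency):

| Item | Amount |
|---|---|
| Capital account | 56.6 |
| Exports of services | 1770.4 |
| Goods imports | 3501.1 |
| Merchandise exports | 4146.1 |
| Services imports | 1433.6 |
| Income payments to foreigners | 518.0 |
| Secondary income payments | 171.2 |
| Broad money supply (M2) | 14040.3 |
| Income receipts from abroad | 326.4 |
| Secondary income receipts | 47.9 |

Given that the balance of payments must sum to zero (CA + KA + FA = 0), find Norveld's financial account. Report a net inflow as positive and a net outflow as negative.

Goods balance = 4146.1 - 3501.1 = 645.0
Services balance = 1770.4 - 1433.6 = 336.8
Trade balance (goods + services) = 645.0 + 336.8 = 981.8
Net primary income = 326.4 - 518.0 = -191.6
Net secondary income = 47.9 - 171.2 = -123.3
Current account = 981.8 + (-191.6) + (-123.3) = 666.9
Financial account = -(666.9 + 56.6) = -723.5

-723.5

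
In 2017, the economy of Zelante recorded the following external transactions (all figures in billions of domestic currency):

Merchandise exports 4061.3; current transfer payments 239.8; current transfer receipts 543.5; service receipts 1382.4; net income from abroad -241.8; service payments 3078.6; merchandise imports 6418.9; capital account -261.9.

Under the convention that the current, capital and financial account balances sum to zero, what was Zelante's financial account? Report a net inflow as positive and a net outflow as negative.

Goods balance = 4061.3 - 6418.9 = -2357.6
Services balance = 1382.4 - 3078.6 = -1696.2
Trade balance (goods + services) = -2357.6 + (-1696.2) = -4053.8
Net primary income = -241.8
Net secondary income = 543.5 - 239.8 = 303.7
Current account = -4053.8 + (-241.8) + 303.7 = -3991.9
Financial account = -(-3991.9 + (-261.9)) = 4253.8

4253.8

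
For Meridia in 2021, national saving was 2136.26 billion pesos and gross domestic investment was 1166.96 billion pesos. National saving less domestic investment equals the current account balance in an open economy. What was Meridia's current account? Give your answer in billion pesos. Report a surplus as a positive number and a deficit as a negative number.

S - I = CA (net lending to the rest of the world).
CA = S - I = 2136.26 - 1166.96 = 969.30

969.30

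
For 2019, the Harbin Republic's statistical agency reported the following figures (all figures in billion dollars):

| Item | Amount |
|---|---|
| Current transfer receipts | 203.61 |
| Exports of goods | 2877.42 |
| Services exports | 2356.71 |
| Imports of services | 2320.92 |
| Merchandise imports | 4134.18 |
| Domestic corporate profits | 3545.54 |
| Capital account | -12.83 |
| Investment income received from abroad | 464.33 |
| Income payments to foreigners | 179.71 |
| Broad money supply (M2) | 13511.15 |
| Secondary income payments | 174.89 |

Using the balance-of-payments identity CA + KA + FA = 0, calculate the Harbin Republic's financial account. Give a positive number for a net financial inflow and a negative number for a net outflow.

Goods balance = 2877.42 - 4134.18 = -1256.76
Services balance = 2356.71 - 2320.92 = 35.79
Trade balance (goods + services) = -1256.76 + 35.79 = -1220.97
Net primary income = 464.33 - 179.71 = 284.62
Net secondary income = 203.61 - 174.89 = 28.72
Current account = -1220.97 + 284.62 + 28.72 = -907.63
Financial account = -(-907.63 + (-12.83)) = 920.46

920.46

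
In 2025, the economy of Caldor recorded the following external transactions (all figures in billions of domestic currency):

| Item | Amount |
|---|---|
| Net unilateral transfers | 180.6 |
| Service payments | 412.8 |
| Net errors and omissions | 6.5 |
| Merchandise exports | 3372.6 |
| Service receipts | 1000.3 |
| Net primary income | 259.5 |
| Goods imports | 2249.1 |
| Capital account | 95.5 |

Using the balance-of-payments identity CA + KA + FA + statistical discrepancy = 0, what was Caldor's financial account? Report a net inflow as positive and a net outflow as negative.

Goods balance = 3372.6 - 2249.1 = 1123.5
Services balance = 1000.3 - 412.8 = 587.5
Trade balance (goods + services) = 1123.5 + 587.5 = 1711.0
Net primary income = 259.5
Net secondary income = 180.6
Current account = 1711.0 + 259.5 + 180.6 = 2151.1
Financial account = -(2151.1 + 95.5 + 6.5) = -2253.1

-2253.1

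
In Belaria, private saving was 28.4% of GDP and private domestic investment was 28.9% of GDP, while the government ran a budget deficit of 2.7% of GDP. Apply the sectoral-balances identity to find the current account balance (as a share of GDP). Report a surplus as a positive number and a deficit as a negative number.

By the sectoral-balances identity, CA = (S_private - I) + (T - G).
Private balance = 28.4 - 28.9 = -0.5
Government balance (T - G) = -2.7
CA = -0.5 + (-2.7) = -3.2

-3.2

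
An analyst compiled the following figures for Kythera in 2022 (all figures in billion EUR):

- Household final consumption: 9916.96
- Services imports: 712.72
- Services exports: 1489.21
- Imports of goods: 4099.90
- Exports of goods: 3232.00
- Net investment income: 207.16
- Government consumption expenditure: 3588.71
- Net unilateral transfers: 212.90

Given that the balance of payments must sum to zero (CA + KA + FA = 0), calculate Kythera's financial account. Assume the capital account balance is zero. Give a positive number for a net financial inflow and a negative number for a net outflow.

-328.65

Goods balance = 3232.00 - 4099.90 = -867.90
Services balance = 1489.21 - 712.72 = 776.49
Trade balance (goods + services) = -867.90 + 776.49 = -91.41
Net primary income = 207.16
Net secondary income = 212.90
Current account = -91.41 + 207.16 + 212.90 = 328.65
Financial account = -(328.65) = -328.65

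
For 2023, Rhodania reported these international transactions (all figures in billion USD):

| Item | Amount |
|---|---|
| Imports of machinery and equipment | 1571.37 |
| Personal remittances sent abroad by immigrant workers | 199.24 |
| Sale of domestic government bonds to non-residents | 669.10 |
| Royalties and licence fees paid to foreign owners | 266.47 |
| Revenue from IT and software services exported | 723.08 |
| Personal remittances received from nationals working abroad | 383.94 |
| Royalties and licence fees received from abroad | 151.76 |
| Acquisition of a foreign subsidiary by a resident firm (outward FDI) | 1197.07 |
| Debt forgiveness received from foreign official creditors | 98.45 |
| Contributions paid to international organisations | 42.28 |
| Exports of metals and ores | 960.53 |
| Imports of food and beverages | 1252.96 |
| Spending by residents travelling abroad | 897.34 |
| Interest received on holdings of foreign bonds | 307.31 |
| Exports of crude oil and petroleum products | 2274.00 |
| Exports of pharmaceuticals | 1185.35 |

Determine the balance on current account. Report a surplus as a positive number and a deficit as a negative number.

1756.31

Goods: 2274.00 + 960.53 + 1185.35 - 1252.96 - 1571.37 = 1595.55
Services: 151.76 + 723.08 - 897.34 - 266.47 = -288.97
Primary income: 307.31
Secondary income: -42.28 + 383.94 - 199.24 = 142.42
Current account = 1595.55 + (-288.97) + 307.31 + 142.42 = 1756.31
(Excluded from the current account — financial account: sale of domestic government bonds to non-residents 669.10, acquisition of a foreign subsidiary by a resident firm (outward FDI) 1197.07; capital account: debt forgiveness received from foreign official creditors 98.45.)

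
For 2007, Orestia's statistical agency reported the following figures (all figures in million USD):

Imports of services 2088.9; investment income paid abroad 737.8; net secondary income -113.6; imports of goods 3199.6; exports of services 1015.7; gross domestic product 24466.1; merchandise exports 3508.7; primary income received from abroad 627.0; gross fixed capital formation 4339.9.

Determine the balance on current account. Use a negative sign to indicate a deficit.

Goods balance = 3508.7 - 3199.6 = 309.1
Services balance = 1015.7 - 2088.9 = -1073.2
Trade balance (goods + services) = 309.1 + (-1073.2) = -764.1
Net primary income = 627.0 - 737.8 = -110.8
Net secondary income = -113.6
Current account = -764.1 + (-110.8) + (-113.6) = -988.5

-988.5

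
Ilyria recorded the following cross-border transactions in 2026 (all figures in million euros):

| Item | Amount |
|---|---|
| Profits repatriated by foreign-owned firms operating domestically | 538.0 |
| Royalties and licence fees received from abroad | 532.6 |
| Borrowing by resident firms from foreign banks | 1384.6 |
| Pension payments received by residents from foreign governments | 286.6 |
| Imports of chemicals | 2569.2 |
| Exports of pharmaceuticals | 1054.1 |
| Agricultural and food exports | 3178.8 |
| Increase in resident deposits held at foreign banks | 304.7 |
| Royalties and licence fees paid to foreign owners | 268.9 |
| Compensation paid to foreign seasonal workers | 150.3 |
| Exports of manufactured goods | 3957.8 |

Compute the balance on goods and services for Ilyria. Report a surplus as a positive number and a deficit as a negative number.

5885.2

Goods: 3178.8 + 3957.8 - 2569.2 + 1054.1 = 5621.5
Services: -268.9 + 532.6 = 263.7
Trade balance = 5621.5 + 263.7 = 5885.2
(Excluded from the trade balance — primary income: profits repatriated by foreign-owned firms operating domestically 538.0, compensation paid to foreign seasonal workers 150.3; financial account: borrowing by resident firms from foreign banks 1384.6, increase in resident deposits held at foreign banks 304.7; secondary income: pension payments received by residents from foreign governments 286.6.)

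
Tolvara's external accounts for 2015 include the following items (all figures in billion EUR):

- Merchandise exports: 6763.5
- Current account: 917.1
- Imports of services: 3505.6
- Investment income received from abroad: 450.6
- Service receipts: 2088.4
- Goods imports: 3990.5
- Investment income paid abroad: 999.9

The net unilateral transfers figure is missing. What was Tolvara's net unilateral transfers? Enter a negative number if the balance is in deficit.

Current account = goods balance + services balance + net primary income + net secondary income
Sum of the known components = 806.5
Net unilateral transfers = CA - (known components) = 917.1 - 806.5 = 110.6

110.6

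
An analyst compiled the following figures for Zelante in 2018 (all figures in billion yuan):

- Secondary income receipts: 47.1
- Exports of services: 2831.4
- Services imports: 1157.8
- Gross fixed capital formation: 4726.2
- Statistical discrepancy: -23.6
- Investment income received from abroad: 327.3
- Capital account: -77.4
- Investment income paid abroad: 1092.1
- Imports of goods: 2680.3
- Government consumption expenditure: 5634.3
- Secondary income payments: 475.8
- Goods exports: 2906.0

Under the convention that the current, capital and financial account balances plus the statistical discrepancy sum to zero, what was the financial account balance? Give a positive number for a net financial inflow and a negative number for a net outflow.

Goods balance = 2906.0 - 2680.3 = 225.7
Services balance = 2831.4 - 1157.8 = 1673.6
Trade balance (goods + services) = 225.7 + 1673.6 = 1899.3
Net primary income = 327.3 - 1092.1 = -764.8
Net secondary income = 47.1 - 475.8 = -428.7
Current account = 1899.3 + (-764.8) + (-428.7) = 705.8
Financial account = -(705.8 + (-77.4) + (-23.6)) = -604.8

-604.8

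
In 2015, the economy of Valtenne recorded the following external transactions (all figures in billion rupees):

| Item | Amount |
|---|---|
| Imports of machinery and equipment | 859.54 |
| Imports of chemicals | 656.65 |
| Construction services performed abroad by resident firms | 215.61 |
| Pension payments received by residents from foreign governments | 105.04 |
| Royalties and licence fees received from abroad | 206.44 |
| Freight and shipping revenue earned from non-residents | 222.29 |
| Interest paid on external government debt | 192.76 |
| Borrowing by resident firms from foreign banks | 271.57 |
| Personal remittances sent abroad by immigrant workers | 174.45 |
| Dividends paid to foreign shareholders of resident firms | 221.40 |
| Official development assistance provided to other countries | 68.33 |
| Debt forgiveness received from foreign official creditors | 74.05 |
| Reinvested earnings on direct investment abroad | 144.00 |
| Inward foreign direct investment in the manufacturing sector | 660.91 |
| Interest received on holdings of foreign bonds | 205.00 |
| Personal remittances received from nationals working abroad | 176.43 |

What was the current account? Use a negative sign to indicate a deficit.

Goods: -859.54 - 656.65 = -1516.19
Services: 206.44 + 222.29 + 215.61 = 644.34
Primary income: 205.00 + 144.00 - 221.40 - 192.76 = -65.16
Secondary income: 105.04 + 176.43 - 174.45 - 68.33 = 38.69
Current account = (-1516.19) + 644.34 + (-65.16) + 38.69 = -898.32
(Excluded from the current account — financial account: borrowing by resident firms from foreign banks 271.57, inward foreign direct investment in the manufacturing sector 660.91; capital account: debt forgiveness received from foreign official creditors 74.05.)

-898.32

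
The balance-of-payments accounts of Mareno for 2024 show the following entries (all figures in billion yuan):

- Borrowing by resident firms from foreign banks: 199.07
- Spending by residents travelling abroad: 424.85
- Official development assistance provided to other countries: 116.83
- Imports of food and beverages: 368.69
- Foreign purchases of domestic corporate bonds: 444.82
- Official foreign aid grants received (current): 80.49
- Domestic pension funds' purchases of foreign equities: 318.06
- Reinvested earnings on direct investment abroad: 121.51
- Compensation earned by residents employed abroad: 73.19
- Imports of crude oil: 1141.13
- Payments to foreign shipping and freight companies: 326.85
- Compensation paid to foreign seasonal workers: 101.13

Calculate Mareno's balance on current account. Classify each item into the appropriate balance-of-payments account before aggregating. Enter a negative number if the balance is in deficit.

-2204.29

Goods: -1141.13 - 368.69 = -1509.82
Services: -424.85 - 326.85 = -751.70
Primary income: 73.19 + 121.51 - 101.13 = 93.57
Secondary income: 80.49 - 116.83 = -36.34
Current account = (-1509.82) + (-751.70) + 93.57 + (-36.34) = -2204.29
(Excluded from the current account — financial account: borrowing by resident firms from foreign banks 199.07, foreign purchases of domestic corporate bonds 444.82, domestic pension funds' purchases of foreign equities 318.06.)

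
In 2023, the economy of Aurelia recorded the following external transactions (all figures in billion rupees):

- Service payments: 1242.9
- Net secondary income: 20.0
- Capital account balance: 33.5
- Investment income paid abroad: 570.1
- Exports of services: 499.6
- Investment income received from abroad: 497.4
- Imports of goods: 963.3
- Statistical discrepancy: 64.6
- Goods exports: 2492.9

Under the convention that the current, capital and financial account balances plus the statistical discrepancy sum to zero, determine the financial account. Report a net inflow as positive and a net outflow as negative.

-831.7

Goods balance = 2492.9 - 963.3 = 1529.6
Services balance = 499.6 - 1242.9 = -743.3
Trade balance (goods + services) = 1529.6 + (-743.3) = 786.3
Net primary income = 497.4 - 570.1 = -72.7
Net secondary income = 20.0
Current account = 786.3 + (-72.7) + 20.0 = 733.6
Financial account = -(733.6 + 33.5 + 64.6) = -831.7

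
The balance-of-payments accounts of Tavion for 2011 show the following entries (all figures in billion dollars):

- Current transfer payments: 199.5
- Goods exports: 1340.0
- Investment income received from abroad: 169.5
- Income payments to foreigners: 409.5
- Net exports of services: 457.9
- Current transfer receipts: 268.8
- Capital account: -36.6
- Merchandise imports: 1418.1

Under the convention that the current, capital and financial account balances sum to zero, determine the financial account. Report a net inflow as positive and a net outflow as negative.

Goods balance = 1340.0 - 1418.1 = -78.1
Services balance = 457.9
Trade balance (goods + services) = -78.1 + 457.9 = 379.8
Net primary income = 169.5 - 409.5 = -240.0
Net secondary income = 268.8 - 199.5 = 69.3
Current account = 379.8 + (-240.0) + 69.3 = 209.1
Financial account = -(209.1 + (-36.6)) = -172.5

-172.5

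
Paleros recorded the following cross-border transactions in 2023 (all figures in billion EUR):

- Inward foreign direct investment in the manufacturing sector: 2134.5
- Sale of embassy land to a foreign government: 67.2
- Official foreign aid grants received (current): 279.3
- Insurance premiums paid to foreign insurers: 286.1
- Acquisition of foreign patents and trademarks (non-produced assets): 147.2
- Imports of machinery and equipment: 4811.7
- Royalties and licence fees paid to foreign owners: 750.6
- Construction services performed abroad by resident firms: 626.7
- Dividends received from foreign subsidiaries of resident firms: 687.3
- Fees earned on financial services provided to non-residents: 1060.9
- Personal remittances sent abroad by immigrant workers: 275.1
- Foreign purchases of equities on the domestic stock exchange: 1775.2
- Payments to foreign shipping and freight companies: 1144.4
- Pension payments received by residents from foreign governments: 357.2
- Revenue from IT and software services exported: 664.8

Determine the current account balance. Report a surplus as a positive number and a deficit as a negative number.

Goods: -4811.7
Services: -286.1 + 1060.9 + 664.8 + 626.7 - 1144.4 - 750.6 = 171.3
Primary income: 687.3
Secondary income: 357.2 - 275.1 + 279.3 = 361.4
Current account = (-4811.7) + 171.3 + 687.3 + 361.4 = -3591.7
(Excluded from the current account — financial account: inward foreign direct investment in the manufacturing sector 2134.5, foreign purchases of equities on the domestic stock exchange 1775.2; capital account: sale of embassy land to a foreign government 67.2, acquisition of foreign patents and trademarks (non-produced assets) 147.2.)

-3591.7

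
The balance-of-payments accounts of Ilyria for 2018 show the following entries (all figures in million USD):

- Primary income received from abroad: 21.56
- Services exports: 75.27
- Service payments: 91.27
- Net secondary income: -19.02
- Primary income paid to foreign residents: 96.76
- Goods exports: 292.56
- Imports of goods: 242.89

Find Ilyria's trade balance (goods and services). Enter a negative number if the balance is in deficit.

Goods balance = 292.56 - 242.89 = 49.67
Services balance = 75.27 - 91.27 = -16.00
Trade balance (goods + services) = 49.67 + (-16.00) = 33.67

33.67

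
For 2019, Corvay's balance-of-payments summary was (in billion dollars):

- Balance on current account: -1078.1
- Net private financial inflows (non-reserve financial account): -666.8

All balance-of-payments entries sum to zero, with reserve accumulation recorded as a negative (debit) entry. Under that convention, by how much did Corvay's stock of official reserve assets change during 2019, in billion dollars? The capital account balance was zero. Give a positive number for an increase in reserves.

-1744.9

Official reserve transactions balance = -((-1078.1) + (-666.8)) = 1744.9
An accumulation of reserves is recorded as a debit (negative entry), so the change in the stock of reserves is the negative of that balance.
Change in official reserves = -(1744.9) = -1744.9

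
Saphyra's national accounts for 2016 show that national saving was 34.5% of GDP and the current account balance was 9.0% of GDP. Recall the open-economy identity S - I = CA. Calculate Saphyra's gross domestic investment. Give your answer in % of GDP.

25.5

I = S - CA = 34.5 - 9.0 = 25.5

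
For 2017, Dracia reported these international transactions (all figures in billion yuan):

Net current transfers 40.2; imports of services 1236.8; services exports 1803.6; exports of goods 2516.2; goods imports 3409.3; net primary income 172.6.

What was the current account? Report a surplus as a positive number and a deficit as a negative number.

Goods balance = 2516.2 - 3409.3 = -893.1
Services balance = 1803.6 - 1236.8 = 566.8
Trade balance (goods + services) = -893.1 + 566.8 = -326.3
Net primary income = 172.6
Net secondary income = 40.2
Current account = -326.3 + 172.6 + 40.2 = -113.5

-113.5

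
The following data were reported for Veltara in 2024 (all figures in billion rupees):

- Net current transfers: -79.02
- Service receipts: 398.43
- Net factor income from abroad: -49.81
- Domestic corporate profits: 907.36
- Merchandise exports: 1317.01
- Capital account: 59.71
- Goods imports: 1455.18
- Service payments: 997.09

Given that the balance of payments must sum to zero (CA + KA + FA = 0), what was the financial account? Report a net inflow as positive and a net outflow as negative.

805.95

Goods balance = 1317.01 - 1455.18 = -138.17
Services balance = 398.43 - 997.09 = -598.66
Trade balance (goods + services) = -138.17 + (-598.66) = -736.83
Net primary income = -49.81
Net secondary income = -79.02
Current account = -736.83 + (-49.81) + (-79.02) = -865.66
Financial account = -(-865.66 + 59.71) = 805.95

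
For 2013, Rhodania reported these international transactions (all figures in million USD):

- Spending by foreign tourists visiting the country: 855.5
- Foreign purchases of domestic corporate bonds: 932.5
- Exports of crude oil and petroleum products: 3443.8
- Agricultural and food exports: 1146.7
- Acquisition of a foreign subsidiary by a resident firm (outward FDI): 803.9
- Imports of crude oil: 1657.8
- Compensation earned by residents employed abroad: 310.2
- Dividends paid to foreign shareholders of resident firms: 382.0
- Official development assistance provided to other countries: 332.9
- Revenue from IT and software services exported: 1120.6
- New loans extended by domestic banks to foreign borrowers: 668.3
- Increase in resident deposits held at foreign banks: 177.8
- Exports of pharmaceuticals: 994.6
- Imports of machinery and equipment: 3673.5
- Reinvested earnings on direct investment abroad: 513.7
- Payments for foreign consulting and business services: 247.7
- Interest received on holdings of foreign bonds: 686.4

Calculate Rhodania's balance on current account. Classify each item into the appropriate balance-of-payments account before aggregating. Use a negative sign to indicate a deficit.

2777.6

Goods: 1146.7 + 3443.8 - 1657.8 + 994.6 - 3673.5 = 253.8
Services: -247.7 + 1120.6 + 855.5 = 1728.4
Primary income: -382.0 + 310.2 + 513.7 + 686.4 = 1128.3
Secondary income: -332.9
Current account = 253.8 + 1728.4 + 1128.3 + (-332.9) = 2777.6
(Excluded from the current account — financial account: foreign purchases of domestic corporate bonds 932.5, acquisition of a foreign subsidiary by a resident firm (outward FDI) 803.9, new loans extended by domestic banks to foreign borrowers 668.3, increase in resident deposits held at foreign banks 177.8.)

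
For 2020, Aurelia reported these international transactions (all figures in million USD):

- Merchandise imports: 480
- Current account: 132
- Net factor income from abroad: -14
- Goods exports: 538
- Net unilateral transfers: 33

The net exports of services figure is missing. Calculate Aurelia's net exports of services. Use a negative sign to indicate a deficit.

55

Current account = goods balance + services balance + net primary income + net secondary income
Sum of the known components = 77
Net exports of services = CA - (known components) = 132 - 77 = 55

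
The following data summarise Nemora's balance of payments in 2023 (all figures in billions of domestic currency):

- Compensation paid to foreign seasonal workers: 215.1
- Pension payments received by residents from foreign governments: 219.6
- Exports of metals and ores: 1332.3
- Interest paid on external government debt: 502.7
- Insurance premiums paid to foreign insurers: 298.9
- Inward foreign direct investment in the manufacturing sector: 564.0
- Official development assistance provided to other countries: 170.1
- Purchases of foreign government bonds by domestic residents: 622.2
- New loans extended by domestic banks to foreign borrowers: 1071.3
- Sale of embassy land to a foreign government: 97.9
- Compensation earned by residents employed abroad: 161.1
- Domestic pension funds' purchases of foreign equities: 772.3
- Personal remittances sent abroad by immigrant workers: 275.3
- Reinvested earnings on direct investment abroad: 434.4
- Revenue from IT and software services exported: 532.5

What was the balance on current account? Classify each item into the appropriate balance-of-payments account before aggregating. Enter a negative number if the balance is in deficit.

Goods: 1332.3
Services: 532.5 - 298.9 = 233.6
Primary income: -215.1 - 502.7 + 161.1 + 434.4 = -122.3
Secondary income: 219.6 - 170.1 - 275.3 = -225.8
Current account = 1332.3 + 233.6 + (-122.3) + (-225.8) = 1217.8
(Excluded from the current account — financial account: inward foreign direct investment in the manufacturing sector 564.0, purchases of foreign government bonds by domestic residents 622.2, new loans extended by domestic banks to foreign borrowers 1071.3, domestic pension funds' purchases of foreign equities 772.3; capital account: sale of embassy land to a foreign government 97.9.)

1217.8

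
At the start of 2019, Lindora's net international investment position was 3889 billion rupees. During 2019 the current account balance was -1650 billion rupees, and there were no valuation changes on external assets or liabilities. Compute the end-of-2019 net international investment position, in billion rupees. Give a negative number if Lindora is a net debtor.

2239

With no valuation effects, change in NIIP = current account = -1650
End-of-year NIIP = 3889 + (-1650) = 2239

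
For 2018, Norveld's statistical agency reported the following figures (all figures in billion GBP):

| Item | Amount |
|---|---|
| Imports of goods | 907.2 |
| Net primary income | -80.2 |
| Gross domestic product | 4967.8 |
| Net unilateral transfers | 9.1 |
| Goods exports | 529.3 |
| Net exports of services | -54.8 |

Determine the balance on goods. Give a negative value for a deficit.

Goods balance = 529.3 - 907.2 = -377.9

-377.9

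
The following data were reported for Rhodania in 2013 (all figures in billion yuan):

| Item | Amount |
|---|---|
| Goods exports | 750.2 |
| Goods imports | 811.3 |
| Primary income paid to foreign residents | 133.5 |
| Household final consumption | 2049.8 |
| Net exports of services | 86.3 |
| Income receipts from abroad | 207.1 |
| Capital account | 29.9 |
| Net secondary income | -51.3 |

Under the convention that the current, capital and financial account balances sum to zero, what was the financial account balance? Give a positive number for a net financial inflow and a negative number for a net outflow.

Goods balance = 750.2 - 811.3 = -61.1
Services balance = 86.3
Trade balance (goods + services) = -61.1 + 86.3 = 25.2
Net primary income = 207.1 - 133.5 = 73.6
Net secondary income = -51.3
Current account = 25.2 + 73.6 + (-51.3) = 47.5
Financial account = -(47.5 + 29.9) = -77.4

-77.4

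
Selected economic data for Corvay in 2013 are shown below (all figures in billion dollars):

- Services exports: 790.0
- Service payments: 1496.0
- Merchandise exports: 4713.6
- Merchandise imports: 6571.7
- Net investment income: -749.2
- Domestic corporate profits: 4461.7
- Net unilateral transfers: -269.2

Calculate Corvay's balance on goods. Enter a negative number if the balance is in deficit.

Goods balance = 4713.6 - 6571.7 = -1858.1

-1858.1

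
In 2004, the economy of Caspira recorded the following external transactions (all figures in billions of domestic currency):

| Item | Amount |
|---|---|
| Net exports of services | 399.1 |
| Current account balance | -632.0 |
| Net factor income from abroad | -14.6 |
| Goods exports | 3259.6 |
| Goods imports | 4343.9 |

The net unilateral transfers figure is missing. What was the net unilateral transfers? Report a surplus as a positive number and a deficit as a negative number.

67.8

Current account = goods balance + services balance + net primary income + net secondary income
Sum of the known components = -699.8
Net unilateral transfers = CA - (known components) = -632.0 - (-699.8) = 67.8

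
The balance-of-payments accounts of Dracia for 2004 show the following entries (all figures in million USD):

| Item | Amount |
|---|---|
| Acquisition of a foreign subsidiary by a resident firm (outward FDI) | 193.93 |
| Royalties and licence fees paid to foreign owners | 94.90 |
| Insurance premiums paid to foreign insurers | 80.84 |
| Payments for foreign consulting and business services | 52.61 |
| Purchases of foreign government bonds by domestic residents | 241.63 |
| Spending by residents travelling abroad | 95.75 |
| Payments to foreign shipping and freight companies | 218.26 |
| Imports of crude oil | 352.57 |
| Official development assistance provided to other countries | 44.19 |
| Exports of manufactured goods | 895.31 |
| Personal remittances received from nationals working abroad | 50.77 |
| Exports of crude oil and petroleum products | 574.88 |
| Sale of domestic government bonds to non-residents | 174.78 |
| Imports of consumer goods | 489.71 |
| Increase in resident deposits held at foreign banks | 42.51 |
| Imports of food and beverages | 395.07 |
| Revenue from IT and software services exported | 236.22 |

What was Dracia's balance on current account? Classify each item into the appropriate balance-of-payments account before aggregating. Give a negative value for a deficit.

-66.72

Goods: 895.31 + 574.88 - 395.07 - 352.57 - 489.71 = 232.84
Services: -80.84 - 95.75 - 94.90 - 218.26 + 236.22 - 52.61 = -306.14
Secondary income: 50.77 - 44.19 = 6.58
Current account = 232.84 + (-306.14) + 6.58 = -66.72
(Excluded from the current account — financial account: acquisition of a foreign subsidiary by a resident firm (outward FDI) 193.93, purchases of foreign government bonds by domestic residents 241.63, sale of domestic government bonds to non-residents 174.78, increase in resident deposits held at foreign banks 42.51.)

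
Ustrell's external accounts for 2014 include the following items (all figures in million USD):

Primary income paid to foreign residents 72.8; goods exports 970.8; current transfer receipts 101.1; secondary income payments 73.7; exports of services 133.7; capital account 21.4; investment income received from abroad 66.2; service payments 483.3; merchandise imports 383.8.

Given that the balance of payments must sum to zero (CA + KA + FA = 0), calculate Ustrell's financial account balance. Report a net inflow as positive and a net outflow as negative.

Goods balance = 970.8 - 383.8 = 587.0
Services balance = 133.7 - 483.3 = -349.6
Trade balance (goods + services) = 587.0 + (-349.6) = 237.4
Net primary income = 66.2 - 72.8 = -6.6
Net secondary income = 101.1 - 73.7 = 27.4
Current account = 237.4 + (-6.6) + 27.4 = 258.2
Financial account = -(258.2 + 21.4) = -279.6

-279.6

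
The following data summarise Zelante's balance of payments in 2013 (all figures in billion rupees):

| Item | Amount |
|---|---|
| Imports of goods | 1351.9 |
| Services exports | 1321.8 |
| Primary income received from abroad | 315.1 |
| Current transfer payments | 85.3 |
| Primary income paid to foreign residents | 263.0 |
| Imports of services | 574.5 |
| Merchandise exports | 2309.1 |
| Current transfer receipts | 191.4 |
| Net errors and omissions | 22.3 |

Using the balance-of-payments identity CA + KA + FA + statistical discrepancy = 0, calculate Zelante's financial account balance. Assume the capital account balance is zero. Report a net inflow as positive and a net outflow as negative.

Goods balance = 2309.1 - 1351.9 = 957.2
Services balance = 1321.8 - 574.5 = 747.3
Trade balance (goods + services) = 957.2 + 747.3 = 1704.5
Net primary income = 315.1 - 263.0 = 52.1
Net secondary income = 191.4 - 85.3 = 106.1
Current account = 1704.5 + 52.1 + 106.1 = 1862.7
Financial account = -(1862.7 + 22.3) = -1885.0

-1885.0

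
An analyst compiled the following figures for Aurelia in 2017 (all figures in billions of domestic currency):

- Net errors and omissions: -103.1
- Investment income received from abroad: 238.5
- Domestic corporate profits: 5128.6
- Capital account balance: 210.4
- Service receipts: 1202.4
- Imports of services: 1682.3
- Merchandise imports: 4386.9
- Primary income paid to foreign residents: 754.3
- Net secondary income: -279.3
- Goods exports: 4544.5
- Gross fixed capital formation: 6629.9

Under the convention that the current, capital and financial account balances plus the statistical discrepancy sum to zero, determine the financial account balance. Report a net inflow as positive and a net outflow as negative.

1010.1

Goods balance = 4544.5 - 4386.9 = 157.6
Services balance = 1202.4 - 1682.3 = -479.9
Trade balance (goods + services) = 157.6 + (-479.9) = -322.3
Net primary income = 238.5 - 754.3 = -515.8
Net secondary income = -279.3
Current account = -322.3 + (-515.8) + (-279.3) = -1117.4
Financial account = -(-1117.4 + 210.4 + (-103.1)) = 1010.1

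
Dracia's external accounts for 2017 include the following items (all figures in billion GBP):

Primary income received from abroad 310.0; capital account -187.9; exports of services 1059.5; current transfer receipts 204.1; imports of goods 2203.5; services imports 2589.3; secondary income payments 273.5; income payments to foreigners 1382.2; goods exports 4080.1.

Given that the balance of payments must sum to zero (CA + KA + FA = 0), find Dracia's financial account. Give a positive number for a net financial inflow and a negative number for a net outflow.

Goods balance = 4080.1 - 2203.5 = 1876.6
Services balance = 1059.5 - 2589.3 = -1529.8
Trade balance (goods + services) = 1876.6 + (-1529.8) = 346.8
Net primary income = 310.0 - 1382.2 = -1072.2
Net secondary income = 204.1 - 273.5 = -69.4
Current account = 346.8 + (-1072.2) + (-69.4) = -794.8
Financial account = -(-794.8 + (-187.9)) = 982.7

982.7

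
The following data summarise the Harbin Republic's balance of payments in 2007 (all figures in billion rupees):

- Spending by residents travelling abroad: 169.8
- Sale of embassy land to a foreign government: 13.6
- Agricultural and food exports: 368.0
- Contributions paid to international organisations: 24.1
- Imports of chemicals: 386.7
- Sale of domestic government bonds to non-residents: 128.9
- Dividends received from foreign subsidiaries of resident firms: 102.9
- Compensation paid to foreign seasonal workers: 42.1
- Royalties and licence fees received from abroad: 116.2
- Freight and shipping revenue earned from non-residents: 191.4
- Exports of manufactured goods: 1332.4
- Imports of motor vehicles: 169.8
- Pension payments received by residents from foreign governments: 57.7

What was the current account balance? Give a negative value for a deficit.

Goods: 368.0 - 386.7 - 169.8 + 1332.4 = 1143.9
Services: 116.2 + 191.4 - 169.8 = 137.8
Primary income: 102.9 - 42.1 = 60.8
Secondary income: -24.1 + 57.7 = 33.6
Current account = 1143.9 + 137.8 + 60.8 + 33.6 = 1376.1
(Excluded from the current account — capital account: sale of embassy land to a foreign government 13.6; financial account: sale of domestic government bonds to non-residents 128.9.)

1376.1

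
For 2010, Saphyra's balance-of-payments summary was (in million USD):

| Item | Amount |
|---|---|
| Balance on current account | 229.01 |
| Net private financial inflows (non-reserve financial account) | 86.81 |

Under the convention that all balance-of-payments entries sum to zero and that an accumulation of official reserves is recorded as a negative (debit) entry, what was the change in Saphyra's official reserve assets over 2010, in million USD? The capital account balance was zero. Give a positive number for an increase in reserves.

Official reserve transactions balance = -(229.01 + 86.81) = -315.82
An accumulation of reserves is recorded as a debit (negative entry), so the change in the stock of reserves is the negative of that balance.
Change in official reserves = -(-315.82) = 315.82

315.82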